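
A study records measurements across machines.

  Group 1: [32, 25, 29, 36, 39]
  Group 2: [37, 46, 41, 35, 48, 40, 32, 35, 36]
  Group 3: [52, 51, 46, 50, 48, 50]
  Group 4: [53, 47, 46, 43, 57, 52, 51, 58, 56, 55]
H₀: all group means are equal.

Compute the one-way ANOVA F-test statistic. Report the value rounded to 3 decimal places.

test statistic = 24.648

Group means [32.20, 38.89, 49.50, 51.80], grand mean 44.200
SSB = Σnᵢ(x̄ᵢ−x̄)² = 1720.011; SSW = ΣΣ(x−x̄ᵢ)² = 604.789
MSB = 1720.011/3 = 573.3370; MSW = 604.789/26 = 23.2611
F = MSB/MSW = 24.6479
df = (3, 26)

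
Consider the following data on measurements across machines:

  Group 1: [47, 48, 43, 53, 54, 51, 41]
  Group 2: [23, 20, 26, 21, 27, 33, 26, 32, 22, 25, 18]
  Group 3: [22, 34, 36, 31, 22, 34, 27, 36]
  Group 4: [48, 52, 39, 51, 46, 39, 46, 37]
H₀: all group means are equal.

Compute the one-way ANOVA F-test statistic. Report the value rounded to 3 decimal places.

test statistic = 39.056

Group means [48.14, 24.82, 30.25, 44.75], grand mean 35.588
SSB = Σnᵢ(x̄ᵢ−x̄)² = 3278.742; SSW = ΣΣ(x−x̄ᵢ)² = 839.494
MSB = 3278.742/3 = 1092.9139; MSW = 839.494/30 = 27.9831
F = MSB/MSW = 39.0562
df = (3, 30)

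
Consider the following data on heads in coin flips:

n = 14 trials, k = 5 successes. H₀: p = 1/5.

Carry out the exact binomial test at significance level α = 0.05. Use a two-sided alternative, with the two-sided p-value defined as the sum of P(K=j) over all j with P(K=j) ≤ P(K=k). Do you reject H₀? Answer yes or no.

reject H₀: no

Exact binomial: n=14, k=5, p₀=1/5=0.2000
P(X=j) = C(n,j)·p₀^j·(1−p₀)^(n−j); p = Σ P(X=j) over j with P(X=j) ≤ P(X=5)
p-value (two-sided) = 0.17382
At α=0.05: p ≥ α → fail to reject H₀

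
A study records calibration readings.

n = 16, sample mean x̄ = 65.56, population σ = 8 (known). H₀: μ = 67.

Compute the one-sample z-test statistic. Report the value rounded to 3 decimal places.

test statistic = -0.720

SE = σ/√n = 8/√16 = 2.0000
z = (x̄−μ₀)/SE = (65.56−67)/2.0000 = -0.7200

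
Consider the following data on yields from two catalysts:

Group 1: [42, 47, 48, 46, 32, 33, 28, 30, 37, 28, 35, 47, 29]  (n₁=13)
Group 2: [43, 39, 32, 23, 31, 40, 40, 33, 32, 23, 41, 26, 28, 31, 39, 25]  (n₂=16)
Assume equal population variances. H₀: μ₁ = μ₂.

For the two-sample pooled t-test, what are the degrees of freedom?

df = n₁ + n₂ − 2 = 13 + 16 − 2 = 27

degrees of freedom = 27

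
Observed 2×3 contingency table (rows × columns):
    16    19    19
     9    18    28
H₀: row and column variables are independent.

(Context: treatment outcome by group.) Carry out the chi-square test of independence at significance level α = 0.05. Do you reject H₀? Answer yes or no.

Row totals [54, 55], col totals [25, 37, 47], n=109
χ² = (16−12.39)²/12.39 + (19−18.33)²/18.33 + (19−23.28)²/23.28 + (9−12.61)²/12.61 + (18−18.67)²/18.67 + (28−23.72)²/23.72 = 3.7016
df = 2
p-value (upper-tail) = 0.15711
At α=0.05: p ≥ α → fail to reject H₀

reject H₀: no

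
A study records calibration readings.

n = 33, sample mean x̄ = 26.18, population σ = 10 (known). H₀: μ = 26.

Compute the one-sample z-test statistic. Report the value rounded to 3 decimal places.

test statistic = 0.103

SE = σ/√n = 10/√33 = 1.7408
z = (x̄−μ₀)/SE = (26.18−26)/1.7408 = 0.1034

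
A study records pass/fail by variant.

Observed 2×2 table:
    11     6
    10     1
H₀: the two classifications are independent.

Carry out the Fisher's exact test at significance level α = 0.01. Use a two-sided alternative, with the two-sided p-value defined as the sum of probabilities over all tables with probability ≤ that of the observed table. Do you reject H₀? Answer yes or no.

reject H₀: no

Margins: r₁=17, r₂=11, c₁=21, c₂=7, n=28
p_obs = C(17,11)·C(11,10)/C(28,21); sum pmf over tables with pmf ≤ p_obs
p-value (two-sided) = 0.19138
At α=0.01: p ≥ α → fail to reject H₀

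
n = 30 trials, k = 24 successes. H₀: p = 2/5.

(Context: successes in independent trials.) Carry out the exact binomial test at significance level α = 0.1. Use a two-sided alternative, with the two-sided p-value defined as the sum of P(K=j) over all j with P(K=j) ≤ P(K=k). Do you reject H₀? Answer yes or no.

reject H₀: yes

Exact binomial: n=30, k=24, p₀=2/5=0.4000
P(X=j) = C(n,j)·p₀^j·(1−p₀)^(n−j); p = Σ P(X=j) over j with P(X=j) ≤ P(X=24)
p-value (two-sided) = 0.00001
At α=0.1: p < α → reject H₀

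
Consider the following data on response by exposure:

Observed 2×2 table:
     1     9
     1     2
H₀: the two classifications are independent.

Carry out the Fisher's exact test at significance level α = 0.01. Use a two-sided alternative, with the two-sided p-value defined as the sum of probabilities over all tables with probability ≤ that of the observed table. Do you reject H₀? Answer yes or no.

reject H₀: no

Margins: r₁=10, r₂=3, c₁=2, c₂=11, n=13
p_obs = C(10,1)·C(3,1)/C(13,2); sum pmf over tables with pmf ≤ p_obs
p-value (two-sided) = 0.42308
At α=0.01: p ≥ α → fail to reject H₀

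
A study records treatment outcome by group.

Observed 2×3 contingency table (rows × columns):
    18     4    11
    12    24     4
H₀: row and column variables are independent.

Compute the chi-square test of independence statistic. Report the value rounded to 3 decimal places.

Row totals [33, 40], col totals [30, 28, 15], n=73
χ² = (18−13.56)²/13.56 + (4−12.66)²/12.66 + (11−6.78)²/6.78 + (12−16.44)²/16.44 + (24−15.34)²/15.34 + (4−8.22)²/8.22 = 18.2489
df = 2

test statistic = 18.249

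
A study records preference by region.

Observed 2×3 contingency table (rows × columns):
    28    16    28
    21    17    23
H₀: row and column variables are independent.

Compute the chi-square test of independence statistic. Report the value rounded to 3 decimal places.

test statistic = 0.615

Row totals [72, 61], col totals [49, 33, 51], n=133
χ² = (28−26.53)²/26.53 + (16−17.86)²/17.86 + (28−27.61)²/27.61 + (21−22.47)²/22.47 + (17−15.14)²/15.14 + (23−23.39)²/23.39 = 0.6149
df = 2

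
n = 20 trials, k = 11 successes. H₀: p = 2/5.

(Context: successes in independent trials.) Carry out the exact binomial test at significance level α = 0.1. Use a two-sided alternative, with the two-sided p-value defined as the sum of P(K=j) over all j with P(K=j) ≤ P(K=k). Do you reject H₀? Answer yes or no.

Exact binomial: n=20, k=11, p₀=2/5=0.4000
P(X=j) = C(n,j)·p₀^j·(1−p₀)^(n−j); p = Σ P(X=j) over j with P(X=j) ≤ P(X=11)
p-value (two-sided) = 0.17847
At α=0.1: p ≥ α → fail to reject H₀

reject H₀: no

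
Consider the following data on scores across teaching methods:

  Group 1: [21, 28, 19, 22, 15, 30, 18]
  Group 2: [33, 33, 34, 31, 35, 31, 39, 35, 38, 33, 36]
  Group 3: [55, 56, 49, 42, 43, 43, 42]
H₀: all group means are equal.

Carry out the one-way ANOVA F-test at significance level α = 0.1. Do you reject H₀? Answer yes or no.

Group means [21.86, 34.36, 47.14], grand mean 34.440
SSB = Σnᵢ(x̄ᵢ−x̄)² = 2237.900; SSW = ΣΣ(x−x̄ᵢ)² = 472.260
MSB = 2237.900/2 = 1118.9501; MSW = 472.260/22 = 21.4664
F = MSB/MSW = 52.1258
df = (2, 22)
p-value (upper-tail) = 0.00000
At α=0.1: p < α → reject H₀

reject H₀: yes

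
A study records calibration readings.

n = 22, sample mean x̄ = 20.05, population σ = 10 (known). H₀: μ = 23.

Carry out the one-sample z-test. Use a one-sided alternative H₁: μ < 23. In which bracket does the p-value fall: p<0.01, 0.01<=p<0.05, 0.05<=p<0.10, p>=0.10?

SE = σ/√n = 10/√22 = 2.1320
z = (x̄−μ₀)/SE = (20.05−23)/2.1320 = -1.3837
p-value (one-sided, H₁ less) = 0.08323
→ bracket: 0.05<=p<0.10

p-value bracket: 0.05<=p<0.10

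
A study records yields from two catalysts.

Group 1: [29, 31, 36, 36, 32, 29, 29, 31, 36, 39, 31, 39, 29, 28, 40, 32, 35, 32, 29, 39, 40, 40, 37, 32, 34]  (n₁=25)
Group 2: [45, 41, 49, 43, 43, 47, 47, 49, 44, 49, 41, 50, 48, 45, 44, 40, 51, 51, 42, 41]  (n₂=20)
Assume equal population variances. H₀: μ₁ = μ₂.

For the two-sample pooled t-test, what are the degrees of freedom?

df = n₁ + n₂ − 2 = 25 + 20 − 2 = 43

degrees of freedom = 43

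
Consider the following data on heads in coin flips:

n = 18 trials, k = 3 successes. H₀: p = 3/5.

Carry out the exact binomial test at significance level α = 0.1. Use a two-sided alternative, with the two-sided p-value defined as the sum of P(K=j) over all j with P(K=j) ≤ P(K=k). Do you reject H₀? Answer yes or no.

Exact binomial: n=18, k=3, p₀=3/5=0.6000
P(X=j) = C(n,j)·p₀^j·(1−p₀)^(n−j); p = Σ P(X=j) over j with P(X=j) ≤ P(X=3)
p-value (two-sided) = 0.00032
At α=0.1: p < α → reject H₀

reject H₀: yes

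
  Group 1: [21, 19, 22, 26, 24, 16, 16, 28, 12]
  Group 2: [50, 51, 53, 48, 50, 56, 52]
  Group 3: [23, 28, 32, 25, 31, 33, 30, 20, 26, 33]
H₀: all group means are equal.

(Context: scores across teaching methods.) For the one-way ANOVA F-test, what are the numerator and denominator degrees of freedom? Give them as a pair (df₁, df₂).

k = 3 groups, N = 26 total
df = (k−1, N−k) = (3−1, 26−3) = (2, 23)

degrees of freedom = [2, 23]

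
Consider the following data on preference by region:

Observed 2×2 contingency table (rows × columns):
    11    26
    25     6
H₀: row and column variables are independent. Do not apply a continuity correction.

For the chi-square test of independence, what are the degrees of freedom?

df = (r−1)(c−1) = (2−1)·(2−1) = 1

degrees of freedom = 1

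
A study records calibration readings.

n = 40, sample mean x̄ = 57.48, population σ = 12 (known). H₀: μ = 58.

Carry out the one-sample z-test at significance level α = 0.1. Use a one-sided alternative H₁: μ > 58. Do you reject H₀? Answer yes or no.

SE = σ/√n = 12/√40 = 1.8974
z = (x̄−μ₀)/SE = (57.48−58)/1.8974 = -0.2741
p-value (one-sided, H₁ greater) = 0.60798
At α=0.1: p ≥ α → fail to reject H₀

reject H₀: no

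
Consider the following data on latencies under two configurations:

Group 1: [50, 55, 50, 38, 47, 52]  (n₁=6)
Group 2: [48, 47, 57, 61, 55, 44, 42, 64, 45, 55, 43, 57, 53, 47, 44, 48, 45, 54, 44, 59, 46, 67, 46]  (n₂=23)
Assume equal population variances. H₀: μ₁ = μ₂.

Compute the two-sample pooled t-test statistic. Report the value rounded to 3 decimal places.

x̄₁=48.667, s₁=5.854, n₁=6
x̄₂=50.913, s₂=7.292, n₂=23
s_p² = [5·5.854² + 22·7.292²]/27 = 49.6726
SE = √(s_p²·(1/6+1/23)) = 3.2309
t = (48.667−50.913)/3.2309 = -0.6953
df = 27

test statistic = -0.695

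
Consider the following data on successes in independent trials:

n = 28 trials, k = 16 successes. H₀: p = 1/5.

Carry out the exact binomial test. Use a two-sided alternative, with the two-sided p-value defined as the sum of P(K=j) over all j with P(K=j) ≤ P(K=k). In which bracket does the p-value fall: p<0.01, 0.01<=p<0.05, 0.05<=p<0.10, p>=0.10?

p-value bracket: p<0.01

Exact binomial: n=28, k=16, p₀=1/5=0.2000
P(X=j) = C(n,j)·p₀^j·(1−p₀)^(n−j); p = Σ P(X=j) over j with P(X=j) ≤ P(X=16)
p-value (two-sided) = 0.00002
→ bracket: p<0.01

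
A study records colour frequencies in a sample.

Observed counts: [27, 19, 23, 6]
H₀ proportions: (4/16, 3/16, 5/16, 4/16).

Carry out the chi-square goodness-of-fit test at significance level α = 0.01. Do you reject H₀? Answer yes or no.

n = 75; E_i = n·p_i = [18.75, 14.06, 23.44, 18.75]
χ² = (27−18.75)²/18.75 + (19−14.06)²/14.06 + (23−23.44)²/23.44 + (6−18.75)²/18.75 = 14.0418
df = 3
p-value (upper-tail) = 0.00285
At α=0.01: p < α → reject H₀

reject H₀: yes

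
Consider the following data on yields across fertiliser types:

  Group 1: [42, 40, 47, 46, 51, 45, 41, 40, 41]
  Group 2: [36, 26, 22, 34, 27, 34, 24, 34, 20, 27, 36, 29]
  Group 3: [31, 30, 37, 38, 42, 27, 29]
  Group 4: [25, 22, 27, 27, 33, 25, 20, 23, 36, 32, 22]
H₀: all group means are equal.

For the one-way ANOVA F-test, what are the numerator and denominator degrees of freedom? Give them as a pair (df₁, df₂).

k = 4 groups, N = 39 total
df = (k−1, N−k) = (4−1, 39−4) = (3, 35)

degrees of freedom = [3, 35]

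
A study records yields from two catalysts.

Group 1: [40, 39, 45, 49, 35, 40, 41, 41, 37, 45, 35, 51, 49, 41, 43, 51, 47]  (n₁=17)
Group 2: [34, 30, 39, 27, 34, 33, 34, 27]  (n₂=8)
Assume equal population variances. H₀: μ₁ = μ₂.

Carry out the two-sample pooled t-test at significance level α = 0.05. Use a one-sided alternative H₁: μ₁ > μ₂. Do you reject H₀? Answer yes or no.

x̄₁=42.882, s₁=5.207, n₁=17
x̄₂=32.250, s₂=4.062, n₂=8
s_p² = [16·5.207² + 7·4.062²]/23 = 23.8811
SE = √(s_p²·(1/17+1/8)) = 2.0952
t = (42.882−32.250)/2.0952 = 5.0746
df = 23
p-value (one-sided, H₁ greater) = 0.00002
At α=0.05: p < α → reject H₀

reject H₀: yes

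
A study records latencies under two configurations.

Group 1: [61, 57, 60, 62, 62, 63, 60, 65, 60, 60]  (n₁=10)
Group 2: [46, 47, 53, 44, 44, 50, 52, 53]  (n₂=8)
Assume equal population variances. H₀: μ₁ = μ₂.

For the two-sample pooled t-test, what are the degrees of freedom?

df = n₁ + n₂ − 2 = 10 + 8 − 2 = 16

degrees of freedom = 16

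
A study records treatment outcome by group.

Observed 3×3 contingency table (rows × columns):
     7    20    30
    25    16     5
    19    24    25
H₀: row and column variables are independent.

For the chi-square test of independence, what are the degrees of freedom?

df = (r−1)(c−1) = (3−1)·(3−1) = 4

degrees of freedom = 4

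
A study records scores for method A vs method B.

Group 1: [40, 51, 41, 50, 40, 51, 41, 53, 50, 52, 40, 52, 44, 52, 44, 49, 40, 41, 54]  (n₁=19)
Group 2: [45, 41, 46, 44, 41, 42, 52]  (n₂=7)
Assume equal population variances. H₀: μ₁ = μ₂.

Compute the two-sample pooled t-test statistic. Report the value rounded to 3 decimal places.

test statistic = 0.955

x̄₁=46.579, s₁=5.440, n₁=19
x̄₂=44.429, s₂=3.867, n₂=7
s_p² = [18·5.440² + 6·3.867²]/24 = 25.9311
SE = √(s_p²·(1/19+1/7)) = 2.2515
t = (46.579−44.429)/2.2515 = 0.9551
df = 24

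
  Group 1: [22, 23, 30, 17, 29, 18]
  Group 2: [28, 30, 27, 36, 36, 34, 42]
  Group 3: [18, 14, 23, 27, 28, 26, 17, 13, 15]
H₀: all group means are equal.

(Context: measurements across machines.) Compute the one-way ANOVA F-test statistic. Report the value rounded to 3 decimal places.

test statistic = 11.382

Group means [23.17, 33.29, 20.11], grand mean 25.136
SSB = Σnᵢ(x̄ᵢ−x̄)² = 715.440; SSW = ΣΣ(x−x̄ᵢ)² = 597.151
MSB = 715.440/2 = 357.7201; MSW = 597.151/19 = 31.4290
F = MSB/MSW = 11.3819
df = (2, 19)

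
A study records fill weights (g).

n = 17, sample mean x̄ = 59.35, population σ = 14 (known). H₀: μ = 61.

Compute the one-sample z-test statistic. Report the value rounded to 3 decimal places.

test statistic = -0.486

SE = σ/√n = 14/√17 = 3.3955
z = (x̄−μ₀)/SE = (59.35−61)/3.3955 = -0.4859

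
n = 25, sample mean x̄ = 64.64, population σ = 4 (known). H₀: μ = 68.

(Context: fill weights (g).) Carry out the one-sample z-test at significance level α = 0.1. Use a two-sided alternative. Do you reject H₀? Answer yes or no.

reject H₀: yes

SE = σ/√n = 4/√25 = 0.8000
z = (x̄−μ₀)/SE = (64.64−68)/0.8000 = -4.2000
p-value (two-sided) = 0.00003
At α=0.1: p < α → reject H₀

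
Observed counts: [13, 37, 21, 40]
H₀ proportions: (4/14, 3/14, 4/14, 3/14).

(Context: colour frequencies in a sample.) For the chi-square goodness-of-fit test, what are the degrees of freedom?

df = k − 1 = 4 − 1 = 3

degrees of freedom = 3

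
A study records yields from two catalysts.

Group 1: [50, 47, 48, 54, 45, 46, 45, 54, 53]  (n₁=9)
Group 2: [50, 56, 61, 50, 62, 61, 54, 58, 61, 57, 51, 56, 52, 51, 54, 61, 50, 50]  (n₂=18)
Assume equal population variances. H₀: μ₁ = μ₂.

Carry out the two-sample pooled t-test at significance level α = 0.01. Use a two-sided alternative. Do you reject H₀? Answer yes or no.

x̄₁=49.111, s₁=3.756, n₁=9
x̄₂=55.278, s₂=4.535, n₂=18
s_p² = [8·3.756² + 17·4.535²]/25 = 18.5000
SE = √(s_p²·(1/9+1/18)) = 1.7559
t = (49.111−55.278)/1.7559 = -3.5119
df = 25
p-value (two-sided) = 0.00171
At α=0.01: p < α → reject H₀

reject H₀: yes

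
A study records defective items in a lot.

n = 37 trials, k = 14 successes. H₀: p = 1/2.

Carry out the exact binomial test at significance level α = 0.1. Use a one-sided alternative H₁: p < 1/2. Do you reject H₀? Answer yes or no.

reject H₀: yes

Exact binomial: n=37, k=14, p₀=1/2=0.5000
P(X≤14) from Σ C(n,i)·p₀^i·(1−p₀)^(n−i)
p-value (one-sided, H₁ less) = 0.09387
At α=0.1: p < α → reject H₀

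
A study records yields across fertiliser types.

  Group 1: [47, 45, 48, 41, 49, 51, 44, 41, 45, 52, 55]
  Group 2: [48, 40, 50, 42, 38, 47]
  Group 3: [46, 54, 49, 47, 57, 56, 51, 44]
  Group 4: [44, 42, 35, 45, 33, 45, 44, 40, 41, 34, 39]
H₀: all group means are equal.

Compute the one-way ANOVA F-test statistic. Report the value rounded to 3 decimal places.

Group means [47.09, 44.17, 50.50, 40.18], grand mean 45.250
SSB = Σnᵢ(x̄ᵢ−x̄)² = 547.371; SSW = ΣΣ(x−x̄ᵢ)² = 675.379
MSB = 547.371/3 = 182.4571; MSW = 675.379/32 = 21.1056
F = MSB/MSW = 8.6450
df = (3, 32)

test statistic = 8.645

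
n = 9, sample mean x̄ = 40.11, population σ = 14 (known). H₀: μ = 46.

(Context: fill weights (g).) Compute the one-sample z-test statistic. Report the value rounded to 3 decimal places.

test statistic = -1.262

SE = σ/√n = 14/√9 = 4.6667
z = (x̄−μ₀)/SE = (40.11−46)/4.6667 = -1.2621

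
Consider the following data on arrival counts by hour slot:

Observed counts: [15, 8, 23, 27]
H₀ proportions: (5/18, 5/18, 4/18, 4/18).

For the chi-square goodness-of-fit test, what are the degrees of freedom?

df = k − 1 = 4 − 1 = 3

degrees of freedom = 3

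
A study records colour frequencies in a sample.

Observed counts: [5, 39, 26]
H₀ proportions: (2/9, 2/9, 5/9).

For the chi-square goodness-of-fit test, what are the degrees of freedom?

df = k − 1 = 3 − 1 = 2

degrees of freedom = 2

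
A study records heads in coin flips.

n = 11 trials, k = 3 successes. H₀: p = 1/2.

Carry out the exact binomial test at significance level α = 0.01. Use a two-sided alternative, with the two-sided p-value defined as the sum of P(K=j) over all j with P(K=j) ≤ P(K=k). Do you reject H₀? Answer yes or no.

Exact binomial: n=11, k=3, p₀=1/2=0.5000
P(X=j) = C(n,j)·p₀^j·(1−p₀)^(n−j); p = Σ P(X=j) over j with P(X=j) ≤ P(X=3)
p-value (two-sided) = 0.22656
At α=0.01: p ≥ α → fail to reject H₀

reject H₀: no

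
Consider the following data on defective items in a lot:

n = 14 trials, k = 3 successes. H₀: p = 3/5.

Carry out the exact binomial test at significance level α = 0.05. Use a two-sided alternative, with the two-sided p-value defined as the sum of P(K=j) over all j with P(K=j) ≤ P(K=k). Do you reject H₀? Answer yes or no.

Exact binomial: n=14, k=3, p₀=3/5=0.6000
P(X=j) = C(n,j)·p₀^j·(1−p₀)^(n−j); p = Σ P(X=j) over j with P(X=j) ≤ P(X=3)
p-value (two-sided) = 0.00469
At α=0.05: p < α → reject H₀

reject H₀: yes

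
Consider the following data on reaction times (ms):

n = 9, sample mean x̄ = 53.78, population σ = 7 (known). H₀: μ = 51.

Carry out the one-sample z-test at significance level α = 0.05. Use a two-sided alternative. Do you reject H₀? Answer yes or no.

reject H₀: no

SE = σ/√n = 7/√9 = 2.3333
z = (x̄−μ₀)/SE = (53.78−51)/2.3333 = 1.1914
p-value (two-sided) = 0.23349
At α=0.05: p ≥ α → fail to reject H₀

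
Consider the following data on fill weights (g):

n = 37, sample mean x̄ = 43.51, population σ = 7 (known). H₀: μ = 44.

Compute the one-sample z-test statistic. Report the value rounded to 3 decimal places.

test statistic = -0.426

SE = σ/√n = 7/√37 = 1.1508
z = (x̄−μ₀)/SE = (43.51−44)/1.1508 = -0.4258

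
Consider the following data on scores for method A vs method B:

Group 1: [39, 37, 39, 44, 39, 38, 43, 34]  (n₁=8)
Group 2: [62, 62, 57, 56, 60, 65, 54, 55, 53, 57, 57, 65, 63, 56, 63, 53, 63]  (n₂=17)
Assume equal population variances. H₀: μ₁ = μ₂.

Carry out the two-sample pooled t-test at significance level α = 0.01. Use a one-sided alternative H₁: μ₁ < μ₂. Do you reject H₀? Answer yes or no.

x̄₁=39.125, s₁=3.182, n₁=8
x̄₂=58.882, s₂=4.196, n₂=17
s_p² = [7·3.182² + 16·4.196²]/23 = 15.3322
SE = √(s_p²·(1/8+1/17)) = 1.6788
t = (39.125−58.882)/1.6788 = -11.7686
df = 23
p-value (one-sided, H₁ less) = 0.00000
At α=0.01: p < α → reject H₀

reject H₀: yes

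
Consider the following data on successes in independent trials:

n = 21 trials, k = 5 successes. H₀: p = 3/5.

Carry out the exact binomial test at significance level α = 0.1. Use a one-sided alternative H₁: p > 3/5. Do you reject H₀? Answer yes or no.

reject H₀: no

Exact binomial: n=21, k=5, p₀=3/5=0.6000
P(X≥5) from Σ C(n,i)·p₀^i·(1−p₀)^(n−i)
p-value (one-sided, H₁ greater) = 0.99984
At α=0.1: p ≥ α → fail to reject H₀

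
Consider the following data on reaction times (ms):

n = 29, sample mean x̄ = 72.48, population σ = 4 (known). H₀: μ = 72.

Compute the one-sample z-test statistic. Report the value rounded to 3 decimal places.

test statistic = 0.646

SE = σ/√n = 4/√29 = 0.7428
z = (x̄−μ₀)/SE = (72.48−72)/0.7428 = 0.6462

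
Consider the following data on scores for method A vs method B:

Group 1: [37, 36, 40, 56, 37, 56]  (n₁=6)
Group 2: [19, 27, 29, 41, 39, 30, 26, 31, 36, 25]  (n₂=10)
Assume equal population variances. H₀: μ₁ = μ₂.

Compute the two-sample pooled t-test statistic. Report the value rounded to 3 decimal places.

x̄₁=43.667, s₁=9.647, n₁=6
x̄₂=30.300, s₂=6.750, n₂=10
s_p² = [5·9.647² + 9·6.750²]/14 = 62.5310
SE = √(s_p²·(1/6+1/10)) = 4.0835
t = (43.667−30.300)/4.0835 = 3.2733
df = 14

test statistic = 3.273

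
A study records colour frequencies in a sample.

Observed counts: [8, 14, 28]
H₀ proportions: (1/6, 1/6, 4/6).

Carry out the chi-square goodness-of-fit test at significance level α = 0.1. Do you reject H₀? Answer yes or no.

reject H₀: yes

n = 50; E_i = n·p_i = [8.33, 8.33, 33.33]
χ² = (8−8.33)²/8.33 + (14−8.33)²/8.33 + (28−33.33)²/33.33 = 4.7200
df = 2
p-value (upper-tail) = 0.09442
At α=0.1: p < α → reject H₀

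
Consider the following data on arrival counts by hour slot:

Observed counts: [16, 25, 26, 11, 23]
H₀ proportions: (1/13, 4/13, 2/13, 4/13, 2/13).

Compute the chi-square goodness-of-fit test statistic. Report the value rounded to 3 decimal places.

test statistic = 33.505

n = 101; E_i = n·p_i = [7.77, 31.08, 15.54, 31.08, 15.54]
χ² = (16−7.77)²/7.77 + (25−31.08)²/31.08 + (26−15.54)²/15.54 + (11−31.08)²/31.08 + (23−15.54)²/15.54 = 33.5050
df = 4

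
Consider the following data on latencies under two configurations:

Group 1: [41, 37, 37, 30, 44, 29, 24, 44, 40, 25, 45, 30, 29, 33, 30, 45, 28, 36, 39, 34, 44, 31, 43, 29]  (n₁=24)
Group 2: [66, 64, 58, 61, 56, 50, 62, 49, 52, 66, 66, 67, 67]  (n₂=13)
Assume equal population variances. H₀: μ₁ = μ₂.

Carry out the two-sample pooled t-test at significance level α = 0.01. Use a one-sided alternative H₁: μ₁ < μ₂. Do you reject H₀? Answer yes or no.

x̄₁=35.292, s₁=6.805, n₁=24
x̄₂=60.308, s₂=6.651, n₂=13
s_p² = [23·6.805² + 12·6.651²]/35 = 45.5922
SE = √(s_p²·(1/24+1/13)) = 2.3252
t = (35.292−60.308)/2.3252 = -10.7584
df = 35
p-value (one-sided, H₁ less) = 0.00000
At α=0.01: p < α → reject H₀

reject H₀: yes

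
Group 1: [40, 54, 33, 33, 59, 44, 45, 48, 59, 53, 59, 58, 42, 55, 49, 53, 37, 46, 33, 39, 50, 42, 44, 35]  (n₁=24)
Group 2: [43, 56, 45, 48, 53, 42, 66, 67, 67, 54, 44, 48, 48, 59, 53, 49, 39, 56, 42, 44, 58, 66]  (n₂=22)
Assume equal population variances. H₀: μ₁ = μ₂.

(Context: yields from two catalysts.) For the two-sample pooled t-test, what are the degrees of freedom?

degrees of freedom = 44

df = n₁ + n₂ − 2 = 24 + 22 − 2 = 44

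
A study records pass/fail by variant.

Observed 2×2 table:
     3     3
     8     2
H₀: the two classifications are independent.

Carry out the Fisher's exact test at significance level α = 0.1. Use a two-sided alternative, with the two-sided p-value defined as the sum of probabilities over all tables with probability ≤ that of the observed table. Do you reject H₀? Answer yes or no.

Margins: r₁=6, r₂=10, c₁=11, c₂=5, n=16
p_obs = C(6,3)·C(10,8)/C(16,11); sum pmf over tables with pmf ≤ p_obs
p-value (two-sided) = 0.29945
At α=0.1: p ≥ α → fail to reject H₀

reject H₀: no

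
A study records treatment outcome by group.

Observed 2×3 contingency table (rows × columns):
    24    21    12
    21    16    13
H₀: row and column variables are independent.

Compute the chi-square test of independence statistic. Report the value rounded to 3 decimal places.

test statistic = 0.460

Row totals [57, 50], col totals [45, 37, 25], n=107
χ² = (24−23.97)²/23.97 + (21−19.71)²/19.71 + (12−13.32)²/13.32 + (21−21.03)²/21.03 + (16−17.29)²/17.29 + (13−11.68)²/11.68 = 0.4597
df = 2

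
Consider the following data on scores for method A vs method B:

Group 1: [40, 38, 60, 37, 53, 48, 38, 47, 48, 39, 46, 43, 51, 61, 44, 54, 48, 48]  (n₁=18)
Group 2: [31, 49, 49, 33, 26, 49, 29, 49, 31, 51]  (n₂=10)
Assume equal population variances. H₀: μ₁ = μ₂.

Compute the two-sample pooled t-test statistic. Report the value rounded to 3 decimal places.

test statistic = 2.148

x̄₁=46.833, s₁=7.156, n₁=18
x̄₂=39.700, s₂=10.393, n₂=10
s_p² = [17·7.156² + 9·10.393²]/26 = 70.8692
SE = √(s_p²·(1/18+1/10)) = 3.3203
t = (46.833−39.700)/3.3203 = 2.1484
df = 26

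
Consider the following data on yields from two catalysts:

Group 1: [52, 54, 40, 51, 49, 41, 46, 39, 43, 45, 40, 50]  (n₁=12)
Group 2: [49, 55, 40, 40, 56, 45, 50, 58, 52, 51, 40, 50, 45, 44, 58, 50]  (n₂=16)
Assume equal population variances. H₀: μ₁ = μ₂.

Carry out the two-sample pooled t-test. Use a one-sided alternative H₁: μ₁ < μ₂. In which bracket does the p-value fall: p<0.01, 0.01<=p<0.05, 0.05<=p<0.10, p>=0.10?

x̄₁=45.833, s₁=5.271, n₁=12
x̄₂=48.938, s₂=6.126, n₂=16
s_p² = [11·5.271² + 15·6.126²]/26 = 33.4079
SE = √(s_p²·(1/12+1/16)) = 2.2073
t = (45.833−48.938)/2.2073 = -1.4063
df = 26
p-value (one-sided, H₁ less) = 0.08573
→ bracket: 0.05<=p<0.10

p-value bracket: 0.05<=p<0.10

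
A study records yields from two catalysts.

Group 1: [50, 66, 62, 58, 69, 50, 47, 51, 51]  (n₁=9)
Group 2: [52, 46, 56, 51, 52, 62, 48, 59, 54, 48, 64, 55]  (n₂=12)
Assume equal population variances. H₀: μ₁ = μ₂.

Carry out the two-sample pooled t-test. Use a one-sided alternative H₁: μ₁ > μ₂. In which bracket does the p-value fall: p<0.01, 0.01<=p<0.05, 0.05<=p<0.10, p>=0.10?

x̄₁=56.000, s₁=8.000, n₁=9
x̄₂=53.917, s₂=5.616, n₂=12
s_p² = [8·8.000² + 11·5.616²]/19 = 45.2061
SE = √(s_p²·(1/9+1/12)) = 2.9648
t = (56.000−53.917)/2.9648 = 0.7027
df = 19
p-value (one-sided, H₁ greater) = 0.24539
→ bracket: p>=0.10

p-value bracket: p>=0.10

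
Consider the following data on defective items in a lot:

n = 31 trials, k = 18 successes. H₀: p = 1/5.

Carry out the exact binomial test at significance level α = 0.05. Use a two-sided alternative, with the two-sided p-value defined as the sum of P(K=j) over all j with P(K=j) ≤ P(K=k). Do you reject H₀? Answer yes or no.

reject H₀: yes

Exact binomial: n=31, k=18, p₀=1/5=0.2000
P(X=j) = C(n,j)·p₀^j·(1−p₀)^(n−j); p = Σ P(X=j) over j with P(X=j) ≤ P(X=18)
p-value (two-sided) = 0.00000
At α=0.05: p < α → reject H₀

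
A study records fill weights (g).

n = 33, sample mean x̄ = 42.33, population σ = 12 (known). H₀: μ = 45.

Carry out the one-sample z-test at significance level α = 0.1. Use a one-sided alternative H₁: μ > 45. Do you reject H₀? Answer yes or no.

SE = σ/√n = 12/√33 = 2.0889
z = (x̄−μ₀)/SE = (42.33−45)/2.0889 = -1.2782
p-value (one-sided, H₁ greater) = 0.89940
At α=0.1: p ≥ α → fail to reject H₀

reject H₀: no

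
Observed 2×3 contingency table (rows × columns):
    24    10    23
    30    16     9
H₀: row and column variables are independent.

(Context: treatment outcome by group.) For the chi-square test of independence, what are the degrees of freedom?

df = (r−1)(c−1) = (2−1)·(3−1) = 2

degrees of freedom = 2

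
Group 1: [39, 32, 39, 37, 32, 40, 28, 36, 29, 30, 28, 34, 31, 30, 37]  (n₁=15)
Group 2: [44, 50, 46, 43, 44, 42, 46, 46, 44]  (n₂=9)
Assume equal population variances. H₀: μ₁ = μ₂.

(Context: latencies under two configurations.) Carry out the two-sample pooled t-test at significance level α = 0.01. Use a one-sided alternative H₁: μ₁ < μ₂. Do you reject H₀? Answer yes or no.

x̄₁=33.467, s₁=4.224, n₁=15
x̄₂=45.000, s₂=2.345, n₂=9
s_p² = [14·4.224² + 8·2.345²]/22 = 13.3515
SE = √(s_p²·(1/15+1/9)) = 1.5407
t = (33.467−45.000)/1.5407 = -7.4860
df = 22
p-value (one-sided, H₁ less) = 0.00000
At α=0.01: p < α → reject H₀

reject H₀: yes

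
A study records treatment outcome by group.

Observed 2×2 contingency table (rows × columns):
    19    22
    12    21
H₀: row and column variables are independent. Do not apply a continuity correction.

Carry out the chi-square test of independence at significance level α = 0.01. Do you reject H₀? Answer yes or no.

Row totals [41, 33], col totals [31, 43], n=74
χ² = (19−17.18)²/17.18 + (22−23.82)²/23.82 + (12−13.82)²/13.82 + (21−19.18)²/19.18 = 0.7478
df = 1
p-value (upper-tail) = 0.38718
At α=0.01: p ≥ α → fail to reject H₀

reject H₀: no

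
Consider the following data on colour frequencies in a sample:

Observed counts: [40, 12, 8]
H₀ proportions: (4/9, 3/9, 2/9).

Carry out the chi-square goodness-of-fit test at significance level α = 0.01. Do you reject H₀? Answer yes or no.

reject H₀: yes

n = 60; E_i = n·p_i = [26.67, 20.00, 13.33]
χ² = (40−26.67)²/26.67 + (12−20.00)²/20.00 + (8−13.33)²/13.33 = 12.0000
df = 2
p-value (upper-tail) = 0.00248
At α=0.01: p < α → reject H₀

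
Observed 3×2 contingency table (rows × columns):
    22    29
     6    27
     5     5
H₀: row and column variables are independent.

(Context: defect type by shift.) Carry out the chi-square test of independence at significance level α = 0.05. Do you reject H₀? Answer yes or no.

Row totals [51, 33, 10], col totals [33, 61], n=94
χ² = (22−17.90)²/17.90 + (29−33.10)²/33.10 + (6−11.59)²/11.59 + (27−21.41)²/21.41 + (5−3.51)²/3.51 + (5−6.49)²/6.49 = 6.5666
df = 2
p-value (upper-tail) = 0.03750
At α=0.05: p < α → reject H₀

reject H₀: yes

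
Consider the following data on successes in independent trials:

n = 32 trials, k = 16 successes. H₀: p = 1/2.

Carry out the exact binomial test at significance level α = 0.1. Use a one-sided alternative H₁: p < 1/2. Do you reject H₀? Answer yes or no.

reject H₀: no

Exact binomial: n=32, k=16, p₀=1/2=0.5000
P(X≤16) from Σ C(n,i)·p₀^i·(1−p₀)^(n−i)
p-value (one-sided, H₁ less) = 0.56997
At α=0.1: p ≥ α → fail to reject H₀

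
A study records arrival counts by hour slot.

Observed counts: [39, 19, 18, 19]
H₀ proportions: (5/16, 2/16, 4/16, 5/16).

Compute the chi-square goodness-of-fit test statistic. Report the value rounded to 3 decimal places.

n = 95; E_i = n·p_i = [29.69, 11.88, 23.75, 29.69]
χ² = (39−29.69)²/29.69 + (19−11.88)²/11.88 + (18−23.75)²/23.75 + (19−29.69)²/29.69 = 12.4358
df = 3

test statistic = 12.436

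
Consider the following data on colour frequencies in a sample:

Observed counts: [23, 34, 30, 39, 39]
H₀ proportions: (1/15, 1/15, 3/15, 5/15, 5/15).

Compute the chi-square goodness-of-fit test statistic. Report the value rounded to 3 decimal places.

n = 165; E_i = n·p_i = [11.00, 11.00, 33.00, 55.00, 55.00]
χ² = (23−11.00)²/11.00 + (34−11.00)²/11.00 + (30−33.00)²/33.00 + (39−55.00)²/55.00 + (39−55.00)²/55.00 = 70.7636
df = 4

test statistic = 70.764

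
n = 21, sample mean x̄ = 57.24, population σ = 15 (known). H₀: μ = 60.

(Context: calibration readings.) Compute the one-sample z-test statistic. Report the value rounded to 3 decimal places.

SE = σ/√n = 15/√21 = 3.2733
z = (x̄−μ₀)/SE = (57.24−60)/3.2733 = -0.8432

test statistic = -0.843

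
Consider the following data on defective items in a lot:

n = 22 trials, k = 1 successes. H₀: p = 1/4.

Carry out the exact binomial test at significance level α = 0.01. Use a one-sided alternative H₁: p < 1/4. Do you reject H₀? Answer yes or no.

Exact binomial: n=22, k=1, p₀=1/4=0.2500
P(X≤1) from Σ C(n,i)·p₀^i·(1−p₀)^(n−i)
p-value (one-sided, H₁ less) = 0.01487
At α=0.01: p ≥ α → fail to reject H₀

reject H₀: no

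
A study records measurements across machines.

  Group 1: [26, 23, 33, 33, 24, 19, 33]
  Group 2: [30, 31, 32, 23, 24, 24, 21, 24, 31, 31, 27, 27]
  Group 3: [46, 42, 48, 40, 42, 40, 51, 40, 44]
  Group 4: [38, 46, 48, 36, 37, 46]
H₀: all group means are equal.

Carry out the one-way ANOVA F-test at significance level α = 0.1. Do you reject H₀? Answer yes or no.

reject H₀: yes

Group means [27.29, 27.08, 43.67, 41.83], grand mean 34.118
SSB = Σnᵢ(x̄ᵢ−x̄)² = 2098.351; SSW = ΣΣ(x−x̄ᵢ)² = 627.179
MSB = 2098.351/3 = 699.4503; MSW = 627.179/30 = 20.9060
F = MSB/MSW = 33.4570
df = (3, 30)
p-value (upper-tail) = 0.00000
At α=0.1: p < α → reject H₀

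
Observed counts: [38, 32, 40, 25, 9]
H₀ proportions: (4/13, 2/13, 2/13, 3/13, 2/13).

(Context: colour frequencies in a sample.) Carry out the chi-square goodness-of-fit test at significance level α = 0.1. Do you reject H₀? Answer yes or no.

n = 144; E_i = n·p_i = [44.31, 22.15, 22.15, 33.23, 22.15]
χ² = (38−44.31)²/44.31 + (32−22.15)²/22.15 + (40−22.15)²/22.15 + (25−33.23)²/33.23 + (9−22.15)²/22.15 = 29.4988
df = 4
p-value (upper-tail) = 0.00001
At α=0.1: p < α → reject H₀

reject H₀: yes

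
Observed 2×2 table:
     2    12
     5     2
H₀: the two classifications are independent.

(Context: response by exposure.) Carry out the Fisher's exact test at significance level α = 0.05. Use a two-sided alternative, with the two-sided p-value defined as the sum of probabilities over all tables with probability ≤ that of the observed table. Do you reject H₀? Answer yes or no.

reject H₀: yes

Margins: r₁=14, r₂=7, c₁=7, c₂=14, n=21
p_obs = C(14,2)·C(7,5)/C(21,7); sum pmf over tables with pmf ≤ p_obs
p-value (two-sided) = 0.01729
At α=0.05: p < α → reject H₀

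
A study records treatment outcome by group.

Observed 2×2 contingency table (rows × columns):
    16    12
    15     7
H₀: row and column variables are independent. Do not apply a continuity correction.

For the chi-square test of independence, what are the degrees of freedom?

df = (r−1)(c−1) = (2−1)·(2−1) = 1

degrees of freedom = 1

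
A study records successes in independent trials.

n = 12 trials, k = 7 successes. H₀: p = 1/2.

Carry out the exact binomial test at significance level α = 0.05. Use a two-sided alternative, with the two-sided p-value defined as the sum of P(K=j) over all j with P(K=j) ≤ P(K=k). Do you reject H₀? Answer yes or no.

reject H₀: no

Exact binomial: n=12, k=7, p₀=1/2=0.5000
P(X=j) = C(n,j)·p₀^j·(1−p₀)^(n−j); p = Σ P(X=j) over j with P(X=j) ≤ P(X=7)
p-value (two-sided) = 0.77441
At α=0.05: p ≥ α → fail to reject H₀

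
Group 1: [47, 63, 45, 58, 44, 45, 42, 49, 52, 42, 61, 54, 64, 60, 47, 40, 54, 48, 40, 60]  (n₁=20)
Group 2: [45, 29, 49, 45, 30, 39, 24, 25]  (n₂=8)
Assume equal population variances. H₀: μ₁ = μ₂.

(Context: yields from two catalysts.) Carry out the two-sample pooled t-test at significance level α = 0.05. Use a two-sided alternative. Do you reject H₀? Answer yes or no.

x̄₁=50.750, s₁=7.986, n₁=20
x̄₂=35.750, s₂=9.925, n₂=8
s_p² = [19·7.986² + 7·9.925²]/26 = 73.1250
SE = √(s_p²·(1/20+1/8)) = 3.5773
t = (50.750−35.750)/3.5773 = 4.1931
df = 26
p-value (two-sided) = 0.00028
At α=0.05: p < α → reject H₀

reject H₀: yes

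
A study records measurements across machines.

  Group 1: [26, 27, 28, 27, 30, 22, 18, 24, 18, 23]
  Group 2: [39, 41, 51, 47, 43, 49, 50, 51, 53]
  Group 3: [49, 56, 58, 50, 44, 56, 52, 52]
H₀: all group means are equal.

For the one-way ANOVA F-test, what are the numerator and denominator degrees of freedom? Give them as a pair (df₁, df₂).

k = 3 groups, N = 27 total
df = (k−1, N−k) = (3−1, 27−3) = (2, 24)

degrees of freedom = [2, 24]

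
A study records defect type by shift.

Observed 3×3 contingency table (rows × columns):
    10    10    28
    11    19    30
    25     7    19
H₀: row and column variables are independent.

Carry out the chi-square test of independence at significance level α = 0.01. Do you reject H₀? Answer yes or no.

reject H₀: yes

Row totals [48, 60, 51], col totals [46, 36, 77], n=159
χ² = (10−13.89)²/13.89 + (10−10.87)²/10.87 + (28−23.25)²/23.25 + (11−17.36)²/17.36 + (19−13.58)²/13.58 + (30−29.06)²/29.06 + (25−14.75)²/14.75 + (7−11.55)²/11.55 + (19−24.70)²/24.70 = 16.8673
df = 4
p-value (upper-tail) = 0.00205
At α=0.01: p < α → reject H₀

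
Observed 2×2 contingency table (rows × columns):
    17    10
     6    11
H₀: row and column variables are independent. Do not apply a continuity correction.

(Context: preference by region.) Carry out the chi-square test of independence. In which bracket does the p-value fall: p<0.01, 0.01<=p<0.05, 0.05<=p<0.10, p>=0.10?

p-value bracket: 0.05<=p<0.10

Row totals [27, 17], col totals [23, 21], n=44
χ² = (17−14.11)²/14.11 + (10−12.89)²/12.89 + (6−8.89)²/8.89 + (11−8.11)²/8.11 = 3.2011
df = 1
p-value (upper-tail) = 0.07359
→ bracket: 0.05<=p<0.10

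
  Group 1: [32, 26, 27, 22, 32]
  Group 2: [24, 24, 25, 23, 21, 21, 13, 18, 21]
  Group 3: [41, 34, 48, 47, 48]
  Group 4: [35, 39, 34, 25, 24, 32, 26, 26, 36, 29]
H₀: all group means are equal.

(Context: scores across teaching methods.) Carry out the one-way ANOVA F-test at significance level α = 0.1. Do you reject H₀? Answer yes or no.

reject H₀: yes

Group means [27.80, 21.11, 43.60, 30.60], grand mean 29.414
SSB = Σnᵢ(x̄ᵢ−x̄)² = 1653.746; SSW = ΣΣ(x−x̄ᵢ)² = 585.289
MSB = 1653.746/3 = 551.2485; MSW = 585.289/25 = 23.4116
F = MSB/MSW = 23.5460
df = (3, 25)
p-value (upper-tail) = 0.00000
At α=0.1: p < α → reject H₀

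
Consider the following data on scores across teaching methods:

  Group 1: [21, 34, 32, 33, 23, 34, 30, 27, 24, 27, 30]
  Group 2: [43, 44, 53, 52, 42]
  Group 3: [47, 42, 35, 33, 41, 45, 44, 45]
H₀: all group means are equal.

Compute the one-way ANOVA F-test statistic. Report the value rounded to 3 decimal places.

Group means [28.64, 46.80, 41.50], grand mean 36.708
SSB = Σnᵢ(x̄ᵢ−x̄)² = 1409.613; SSW = ΣΣ(x−x̄ᵢ)² = 495.345
MSB = 1409.613/2 = 704.8064; MSW = 495.345/21 = 23.5879
F = MSB/MSW = 29.8800
df = (2, 21)

test statistic = 29.880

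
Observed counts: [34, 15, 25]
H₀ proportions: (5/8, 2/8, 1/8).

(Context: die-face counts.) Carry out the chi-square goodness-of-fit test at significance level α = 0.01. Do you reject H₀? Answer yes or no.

n = 74; E_i = n·p_i = [46.25, 18.50, 9.25]
χ² = (34−46.25)²/46.25 + (15−18.50)²/18.50 + (25−9.25)²/9.25 = 30.7243
df = 2
p-value (upper-tail) = 0.00000
At α=0.01: p < α → reject H₀

reject H₀: yes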